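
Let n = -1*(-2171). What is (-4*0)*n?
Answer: 0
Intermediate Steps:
n = 2171
(-4*0)*n = -4*0*2171 = 0*2171 = 0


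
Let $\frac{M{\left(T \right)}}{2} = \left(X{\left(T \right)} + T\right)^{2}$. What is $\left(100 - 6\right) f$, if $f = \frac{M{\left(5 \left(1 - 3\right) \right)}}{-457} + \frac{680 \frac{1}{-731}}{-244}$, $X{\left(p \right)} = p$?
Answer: $- \frac{196820020}{1198711} \approx -164.19$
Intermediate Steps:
$M{\left(T \right)} = 8 T^{2}$ ($M{\left(T \right)} = 2 \left(T + T\right)^{2} = 2 \left(2 T\right)^{2} = 2 \cdot 4 T^{2} = 8 T^{2}$)
$f = - \frac{2093830}{1198711}$ ($f = \frac{8 \left(5 \left(1 - 3\right)\right)^{2}}{-457} + \frac{680 \frac{1}{-731}}{-244} = 8 \left(5 \left(-2\right)\right)^{2} \left(- \frac{1}{457}\right) + 680 \left(- \frac{1}{731}\right) \left(- \frac{1}{244}\right) = 8 \left(-10\right)^{2} \left(- \frac{1}{457}\right) - - \frac{10}{2623} = 8 \cdot 100 \left(- \frac{1}{457}\right) + \frac{10}{2623} = 800 \left(- \frac{1}{457}\right) + \frac{10}{2623} = - \frac{800}{457} + \frac{10}{2623} = - \frac{2093830}{1198711} \approx -1.7467$)
$\left(100 - 6\right) f = \left(100 - 6\right) \left(- \frac{2093830}{1198711}\right) = 94 \left(- \frac{2093830}{1198711}\right) = - \frac{196820020}{1198711}$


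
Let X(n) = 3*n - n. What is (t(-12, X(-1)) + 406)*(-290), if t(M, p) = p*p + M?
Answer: -115420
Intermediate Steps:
X(n) = 2*n
t(M, p) = M + p² (t(M, p) = p² + M = M + p²)
(t(-12, X(-1)) + 406)*(-290) = ((-12 + (2*(-1))²) + 406)*(-290) = ((-12 + (-2)²) + 406)*(-290) = ((-12 + 4) + 406)*(-290) = (-8 + 406)*(-290) = 398*(-290) = -115420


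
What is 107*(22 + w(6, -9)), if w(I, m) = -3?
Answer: 2033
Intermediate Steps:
107*(22 + w(6, -9)) = 107*(22 - 3) = 107*19 = 2033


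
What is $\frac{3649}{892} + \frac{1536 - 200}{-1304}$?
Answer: $\frac{445823}{145396} \approx 3.0663$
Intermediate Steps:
$\frac{3649}{892} + \frac{1536 - 200}{-1304} = 3649 \cdot \frac{1}{892} + \left(1536 - 200\right) \left(- \frac{1}{1304}\right) = \frac{3649}{892} + 1336 \left(- \frac{1}{1304}\right) = \frac{3649}{892} - \frac{167}{163} = \frac{445823}{145396}$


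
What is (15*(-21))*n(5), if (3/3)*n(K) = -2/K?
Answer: 126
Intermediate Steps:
n(K) = -2/K
(15*(-21))*n(5) = (15*(-21))*(-2/5) = -(-630)/5 = -315*(-⅖) = 126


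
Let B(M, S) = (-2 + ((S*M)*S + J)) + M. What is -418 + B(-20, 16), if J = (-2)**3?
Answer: -5568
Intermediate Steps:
J = -8
B(M, S) = -10 + M + M*S**2 (B(M, S) = (-2 + ((S*M)*S - 8)) + M = (-2 + ((M*S)*S - 8)) + M = (-2 + (M*S**2 - 8)) + M = (-2 + (-8 + M*S**2)) + M = (-10 + M*S**2) + M = -10 + M + M*S**2)
-418 + B(-20, 16) = -418 + (-10 - 20 - 20*16**2) = -418 + (-10 - 20 - 20*256) = -418 + (-10 - 20 - 5120) = -418 - 5150 = -5568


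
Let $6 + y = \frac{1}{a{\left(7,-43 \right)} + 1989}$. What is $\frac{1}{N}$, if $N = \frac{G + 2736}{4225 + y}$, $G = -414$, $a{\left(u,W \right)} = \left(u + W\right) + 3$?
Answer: $\frac{8252365}{4541832} \approx 1.817$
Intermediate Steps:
$a{\left(u,W \right)} = 3 + W + u$ ($a{\left(u,W \right)} = \left(W + u\right) + 3 = 3 + W + u$)
$y = - \frac{11735}{1956}$ ($y = -6 + \frac{1}{\left(3 - 43 + 7\right) + 1989} = -6 + \frac{1}{-33 + 1989} = -6 + \frac{1}{1956} = - \frac{11735}{1956} \approx -5.9995$)
$N = \frac{4541832}{8252365}$ ($N = \frac{-414 + 2736}{4225 - \frac{11735}{1956}} = \frac{2322}{\frac{8252365}{1956}} = 2322 \cdot \frac{1956}{8252365} = \frac{4541832}{8252365} \approx 0.55037$)
$\frac{1}{N} = \frac{1}{\frac{4541832}{8252365}} = \frac{8252365}{4541832}$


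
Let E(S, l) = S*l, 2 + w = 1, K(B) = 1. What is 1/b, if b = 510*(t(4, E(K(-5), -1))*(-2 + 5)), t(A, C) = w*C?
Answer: 1/1530 ≈ 0.00065359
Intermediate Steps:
w = -1 (w = -2 + 1 = -1)
t(A, C) = -C
b = 1530 (b = 510*((-(-1))*(-2 + 5)) = 510*(-1*(-1)*3) = 510*(1*3) = 510*3 = 1530)
1/b = 1/1530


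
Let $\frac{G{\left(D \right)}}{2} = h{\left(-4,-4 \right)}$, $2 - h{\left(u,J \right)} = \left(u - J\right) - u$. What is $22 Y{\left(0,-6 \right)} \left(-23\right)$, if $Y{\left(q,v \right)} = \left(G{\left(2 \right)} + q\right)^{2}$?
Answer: $-8096$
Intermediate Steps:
$h{\left(u,J \right)} = 2 + J$ ($h{\left(u,J \right)} = 2 - \left(\left(u - J\right) - u\right) = 2 - - J = 2 + J$)
$G{\left(D \right)} = -4$ ($G{\left(D \right)} = 2 \left(2 - 4\right) = 2 \left(-2\right) = -4$)
$Y{\left(q,v \right)} = \left(-4 + q\right)^{2}$
$22 Y{\left(0,-6 \right)} \left(-23\right) = 22 \left(-4 + 0\right)^{2} \left(-23\right) = 22 \left(-4\right)^{2} \left(-23\right) = 22 \cdot 16 \left(-23\right) = 352 \left(-23\right) = -8096$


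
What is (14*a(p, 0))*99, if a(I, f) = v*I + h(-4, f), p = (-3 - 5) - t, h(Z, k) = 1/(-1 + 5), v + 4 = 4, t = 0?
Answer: 693/2 ≈ 346.50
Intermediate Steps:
v = 0 (v = -4 + 4 = 0)
h(Z, k) = 1/4
p = -8 (p = (-3 - 5) - 1*0 = -8 + 0 = -8)
a(I, f) = 1/4 (a(I, f) = 0*I + 1/4 = 0 + 1/4 = 1/4)
(14*a(p, 0))*99 = (14*(1/4))*99 = (7/2)*99 = 693/2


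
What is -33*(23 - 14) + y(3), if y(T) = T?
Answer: -294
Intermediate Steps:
-33*(23 - 14) + y(3) = -33*(23 - 14) + 3 = -33*9 + 3 = -297 + 3 = -294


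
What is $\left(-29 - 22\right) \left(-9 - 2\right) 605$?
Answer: $339405$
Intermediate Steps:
$\left(-29 - 22\right) \left(-9 - 2\right) 605 = \left(-51\right) \left(-11\right) 605 = 561 \cdot 605 = 339405$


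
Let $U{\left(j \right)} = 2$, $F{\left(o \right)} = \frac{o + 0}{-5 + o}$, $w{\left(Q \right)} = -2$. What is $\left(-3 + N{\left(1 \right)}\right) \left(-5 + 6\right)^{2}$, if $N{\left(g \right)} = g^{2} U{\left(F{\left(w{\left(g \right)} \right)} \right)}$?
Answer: $-1$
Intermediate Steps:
$F{\left(o \right)} = \frac{o}{-5 + o}$
$N{\left(g \right)} = 2 g^{2}$ ($N{\left(g \right)} = g^{2} \cdot 2 = 2 g^{2}$)
$\left(-3 + N{\left(1 \right)}\right) \left(-5 + 6\right)^{2} = \left(-3 + 2 \cdot 1^{2}\right) \left(-5 + 6\right)^{2} = \left(-3 + 2 \cdot 1\right) 1^{2} = \left(-3 + 2\right) 1 = \left(-1\right) 1 = -1$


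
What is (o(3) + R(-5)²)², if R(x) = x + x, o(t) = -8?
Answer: 8464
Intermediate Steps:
R(x) = 2*x
(o(3) + R(-5)²)² = (-8 + (2*(-5))²)² = (-8 + (-10)²)² = (-8 + 100)² = 92² = 8464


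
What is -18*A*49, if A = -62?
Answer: 54684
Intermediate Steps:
-18*A*49 = -18*(-62)*49 = 1116*49 = 54684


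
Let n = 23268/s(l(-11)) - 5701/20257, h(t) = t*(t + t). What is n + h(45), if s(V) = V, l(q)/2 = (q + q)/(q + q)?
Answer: 317705087/20257 ≈ 15684.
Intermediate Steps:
l(q) = 2 (l(q) = 2*((q + q)/(q + q)) = 2*((2*q)/((2*q))) = 2*((2*q)*(1/(2*q))) = 2*1 = 2)
h(t) = 2*t**2 (h(t) = t*(2*t) = 2*t**2)
n = 235664237/20257 (n = 23268/2 - 5701/20257 = 23268*(1/2) - 5701*1/20257 = 11634 - 5701/20257 = 235664237/20257 ≈ 11634.)
n + h(45) = 235664237/20257 + 2*45**2 = 235664237/20257 + 2*2025 = 235664237/20257 + 4050 = 317705087/20257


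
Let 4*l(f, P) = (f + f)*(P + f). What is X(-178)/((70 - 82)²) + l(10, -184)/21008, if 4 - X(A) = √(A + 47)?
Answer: -1289/94536 - I*√131/144 ≈ -0.013635 - 0.079483*I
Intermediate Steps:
X(A) = 4 - √(47 + A) (X(A) = 4 - √(A + 47) = 4 - √(47 + A))
l(f, P) = f*(P + f)/2 (l(f, P) = ((f + f)*(P + f))/4 = ((2*f)*(P + f))/4 = (2*f*(P + f))/4 = f*(P + f)/2)
X(-178)/((70 - 82)²) + l(10, -184)/21008 = (4 - √(47 - 178))/((70 - 82)²) + ((½)*10*(-184 + 10))/21008 = (4 - √(-131))/((-12)²) + ((½)*10*(-174))*(1/21008) = (4 - I*√131)/144 - 870*1/21008 = (4 - I*√131)*(1/144) - 435/10504 = (1/36 - I*√131/144) - 435/10504 = -1289/94536 - I*√131/144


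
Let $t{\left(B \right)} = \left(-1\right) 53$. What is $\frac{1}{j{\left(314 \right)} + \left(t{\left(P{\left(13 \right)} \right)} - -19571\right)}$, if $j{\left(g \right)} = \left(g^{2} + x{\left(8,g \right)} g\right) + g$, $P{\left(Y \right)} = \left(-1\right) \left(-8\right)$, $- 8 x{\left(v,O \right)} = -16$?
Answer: $\frac{1}{119056} \approx 8.3994 \cdot 10^{-6}$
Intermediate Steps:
$x{\left(v,O \right)} = 2$ ($x{\left(v,O \right)} = \left(- \frac{1}{8}\right) \left(-16\right) = 2$)
$P{\left(Y \right)} = 8$
$t{\left(B \right)} = -53$
$j{\left(g \right)} = g^{2} + 3 g$ ($j{\left(g \right)} = \left(g^{2} + 2 g\right) + g = g^{2} + 3 g$)
$\frac{1}{j{\left(314 \right)} + \left(t{\left(P{\left(13 \right)} \right)} - -19571\right)} = \frac{1}{314 \left(3 + 314\right) - -19518} = \frac{1}{314 \cdot 317 + \left(-53 + 19571\right)} = \frac{1}{99538 + 19518} = \frac{1}{119056}$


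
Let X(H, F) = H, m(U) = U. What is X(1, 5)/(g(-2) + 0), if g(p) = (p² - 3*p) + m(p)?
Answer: ⅛ ≈ 0.12500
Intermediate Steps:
g(p) = p² - 2*p (g(p) = (p² - 3*p) + p = p² - 2*p)
X(1, 5)/(g(-2) + 0) = 1/(-2*(-2 - 2) + 0) = 1/(-2*(-4) + 0) = 1/(8 + 0) = 1/8 = (⅛)*1 = ⅛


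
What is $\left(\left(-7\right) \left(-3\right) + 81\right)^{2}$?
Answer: $10404$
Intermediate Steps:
$\left(\left(-7\right) \left(-3\right) + 81\right)^{2} = \left(21 + 81\right)^{2} = 102^{2} = 10404$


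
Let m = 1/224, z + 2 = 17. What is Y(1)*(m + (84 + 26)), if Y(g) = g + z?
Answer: 24641/14 ≈ 1760.1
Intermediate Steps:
z = 15 (z = -2 + 17 = 15)
m = 1/224 ≈ 0.0044643
Y(g) = 15 + g (Y(g) = g + 15 = 15 + g)
Y(1)*(m + (84 + 26)) = (15 + 1)*(1/224 + (84 + 26)) = 16*(1/224 + 110) = 16*(24641/224) = 24641/14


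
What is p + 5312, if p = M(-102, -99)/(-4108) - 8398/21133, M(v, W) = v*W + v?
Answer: 115228039279/21703591 ≈ 5309.2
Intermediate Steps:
M(v, W) = v + W*v (M(v, W) = W*v + v = v + W*v)
p = -61436113/21703591 (p = -102*(1 - 99)/(-4108) - 8398/21133 = -102*(-98)*(-1/4108) - 8398*1/21133 = 9996*(-1/4108) - 8398/21133 = -2499/1027 - 8398/21133 = -61436113/21703591 ≈ -2.8307)
p + 5312 = -61436113/21703591 + 5312 = 115228039279/21703591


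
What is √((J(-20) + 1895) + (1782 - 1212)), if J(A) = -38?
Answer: √2427 ≈ 49.265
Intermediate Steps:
√((J(-20) + 1895) + (1782 - 1212)) = √((-38 + 1895) + (1782 - 1212)) = √(1857 + 570) = √2427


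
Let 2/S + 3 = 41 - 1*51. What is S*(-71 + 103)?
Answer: -64/13 ≈ -4.9231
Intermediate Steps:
S = -2/13 (S = 2/(-3 + (41 - 1*51)) = 2/(-3 + (41 - 51)) = 2/(-3 - 10) = 2/(-13) = 2*(-1/13) = -2/13 ≈ -0.15385)
S*(-71 + 103) = -2*(-71 + 103)/13 = -2/13*32 = -64/13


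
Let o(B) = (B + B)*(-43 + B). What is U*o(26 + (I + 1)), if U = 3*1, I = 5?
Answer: -2112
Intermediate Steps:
U = 3
o(B) = 2*B*(-43 + B) (o(B) = (2*B)*(-43 + B) = 2*B*(-43 + B))
U*o(26 + (I + 1)) = 3*(2*(26 + (5 + 1))*(-43 + (26 + (5 + 1)))) = 3*(2*(26 + 6)*(-43 + (26 + 6))) = 3*(2*32*(-43 + 32)) = 3*(2*32*(-11)) = 3*(-704) = -2112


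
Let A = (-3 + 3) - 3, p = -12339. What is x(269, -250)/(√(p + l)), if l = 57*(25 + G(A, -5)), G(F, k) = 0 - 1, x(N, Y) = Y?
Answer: 250*I*√1219/3657 ≈ 2.3868*I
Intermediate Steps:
A = -3 (A = 0 - 3 = -3)
G(F, k) = -1
l = 1368 (l = 57*(25 - 1) = 57*24 = 1368)
x(269, -250)/(√(p + l)) = -250/√(-12339 + 1368) = -250*(-I*√1219/3657) = -(-250)*I*√1219/3657 = 250*I*√1219/3657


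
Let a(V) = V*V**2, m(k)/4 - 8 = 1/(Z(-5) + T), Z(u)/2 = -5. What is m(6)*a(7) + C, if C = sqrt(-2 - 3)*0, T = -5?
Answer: 163268/15 ≈ 10885.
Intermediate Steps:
Z(u) = -10 (Z(u) = 2*(-5) = -10)
m(k) = 476/15 (m(k) = 32 + 4/(-10 - 5) = 32 + 4/(-15) = 32 + 4*(-1/15) = 32 - 4/15 = 476/15)
a(V) = V**3
C = 0 (C = sqrt(-5)*0 = (I*sqrt(5))*0 = 0)
m(6)*a(7) + C = (476/15)*7**3 + 0 = (476/15)*343 + 0 = 163268/15 + 0 = 163268/15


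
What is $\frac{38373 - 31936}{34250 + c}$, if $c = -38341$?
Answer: $- \frac{6437}{4091} \approx -1.5735$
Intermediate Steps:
$\frac{38373 - 31936}{34250 + c} = \frac{38373 - 31936}{34250 - 38341} = \frac{6437}{-4091} = 6437 \left(- \frac{1}{4091}\right) = - \frac{6437}{4091}$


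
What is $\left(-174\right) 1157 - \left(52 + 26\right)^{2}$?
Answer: $-207402$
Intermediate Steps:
$\left(-174\right) 1157 - \left(52 + 26\right)^{2} = -201318 - 78^{2} = -201318 - 6084 = -207402$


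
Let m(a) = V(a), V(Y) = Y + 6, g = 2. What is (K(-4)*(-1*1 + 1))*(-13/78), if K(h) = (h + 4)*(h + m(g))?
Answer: 0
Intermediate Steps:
V(Y) = 6 + Y
m(a) = 6 + a
K(h) = (4 + h)*(8 + h) (K(h) = (h + 4)*(h + (6 + 2)) = (4 + h)*(h + 8) = (4 + h)*(8 + h))
(K(-4)*(-1*1 + 1))*(-13/78) = ((32 + (-4)**2 + 12*(-4))*(-1*1 + 1))*(-13/78) = ((32 + 16 - 48)*(-1 + 1))*(-13*1/78) = (0*0)*(-1/6) = 0*(-1/6) = 0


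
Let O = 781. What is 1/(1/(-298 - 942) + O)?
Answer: 1240/968439 ≈ 0.0012804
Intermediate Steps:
1/(1/(-298 - 942) + O) = 1/(1/(-298 - 942) + 781) = 1/(1/(-1240) + 781) = 1/(-1/1240 + 781) = 1/(968439/1240) = 1240/968439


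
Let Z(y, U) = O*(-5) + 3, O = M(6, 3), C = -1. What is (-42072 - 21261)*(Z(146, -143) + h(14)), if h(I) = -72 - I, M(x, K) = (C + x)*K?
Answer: 10006614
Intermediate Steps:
M(x, K) = K*(-1 + x) (M(x, K) = (-1 + x)*K = K*(-1 + x))
O = 15 (O = 3*(-1 + 6) = 3*5 = 15)
Z(y, U) = -72 (Z(y, U) = 15*(-5) + 3 = -75 + 3 = -72)
(-42072 - 21261)*(Z(146, -143) + h(14)) = (-42072 - 21261)*(-72 + (-72 - 1*14)) = -63333*(-72 + (-72 - 14)) = -63333*(-72 - 86) = -63333*(-158) = 10006614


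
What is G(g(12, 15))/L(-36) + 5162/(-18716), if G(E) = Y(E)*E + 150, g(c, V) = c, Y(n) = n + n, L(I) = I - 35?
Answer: -4282055/664418 ≈ -6.4448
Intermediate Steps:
L(I) = -35 + I
Y(n) = 2*n
G(E) = 150 + 2*E² (G(E) = (2*E)*E + 150 = 2*E² + 150 = 150 + 2*E²)
G(g(12, 15))/L(-36) + 5162/(-18716) = (150 + 2*12²)/(-35 - 36) + 5162/(-18716) = (150 + 2*144)/(-71) + 5162*(-1/18716) = (150 + 288)*(-1/71) - 2581/9358 = 438*(-1/71) - 2581/9358 = -438/71 - 2581/9358 = -4282055/664418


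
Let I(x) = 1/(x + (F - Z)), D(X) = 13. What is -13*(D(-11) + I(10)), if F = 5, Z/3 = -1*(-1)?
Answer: -2041/12 ≈ -170.08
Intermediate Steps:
Z = 3 (Z = 3*(-1*(-1)) = 3*1 = 3)
I(x) = 1/(2 + x) (I(x) = 1/(x + (5 - 1*3)) = 1/(x + (5 - 3)) = 1/(x + 2) = 1/(2 + x))
-13*(D(-11) + I(10)) = -13*(13 + 1/(2 + 10)) = -13*(13 + 1/12) = -13*157/12 = -2041/12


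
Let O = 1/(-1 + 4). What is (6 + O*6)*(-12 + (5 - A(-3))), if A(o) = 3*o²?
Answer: -272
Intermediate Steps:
O = ⅓ (O = 1/3 = ⅓ ≈ 0.33333)
(6 + O*6)*(-12 + (5 - A(-3))) = (6 + (⅓)*6)*(-12 + (5 - 3*(-3)²)) = (6 + 2)*(-12 + (5 - 3*9)) = 8*(-12 + (5 - 1*27)) = 8*(-12 + (5 - 27)) = 8*(-12 - 22) = 8*(-34) = -272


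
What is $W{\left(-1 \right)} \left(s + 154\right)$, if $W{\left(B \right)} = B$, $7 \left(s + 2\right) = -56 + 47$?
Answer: $- \frac{1055}{7} \approx -150.71$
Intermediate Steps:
$s = - \frac{23}{7}$ ($s = -2 + \frac{-56 + 47}{7} = -2 + \frac{1}{7} \left(-9\right) = -2 - \frac{9}{7} = - \frac{23}{7} \approx -3.2857$)
$W{\left(-1 \right)} \left(s + 154\right) = - (- \frac{23}{7} + 154) = \left(-1\right) \frac{1055}{7} = - \frac{1055}{7}$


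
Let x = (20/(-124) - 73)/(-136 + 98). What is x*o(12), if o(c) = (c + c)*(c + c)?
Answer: 653184/589 ≈ 1109.0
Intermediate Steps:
x = 1134/589 (x = (20*(-1/124) - 73)/(-38) = (-5/31 - 73)*(-1/38) = -2268/31*(-1/38) = 1134/589 ≈ 1.9253)
o(c) = 4*c² (o(c) = (2*c)*(2*c) = 4*c²)
x*o(12) = 1134*(4*12²)/589 = 1134*(4*144)/589 = (1134/589)*576 = 653184/589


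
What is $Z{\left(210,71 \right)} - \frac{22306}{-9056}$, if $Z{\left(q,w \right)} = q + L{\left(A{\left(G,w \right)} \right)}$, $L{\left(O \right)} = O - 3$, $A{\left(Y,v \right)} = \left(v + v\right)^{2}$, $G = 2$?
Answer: $\frac{92251041}{4528} \approx 20373.0$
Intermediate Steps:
$A{\left(Y,v \right)} = 4 v^{2}$ ($A{\left(Y,v \right)} = \left(2 v\right)^{2} = 4 v^{2}$)
$L{\left(O \right)} = -3 + O$
$Z{\left(q,w \right)} = -3 + q + 4 w^{2}$ ($Z{\left(q,w \right)} = q + \left(-3 + 4 w^{2}\right) = -3 + q + 4 w^{2}$)
$Z{\left(210,71 \right)} - \frac{22306}{-9056} = \left(-3 + 210 + 4 \cdot 71^{2}\right) - \frac{22306}{-9056} = \left(-3 + 210 + 4 \cdot 5041\right) - 22306 \left(- \frac{1}{9056}\right) = \left(-3 + 210 + 20164\right) - - \frac{11153}{4528} = 20371 + \frac{11153}{4528} = \frac{92251041}{4528}$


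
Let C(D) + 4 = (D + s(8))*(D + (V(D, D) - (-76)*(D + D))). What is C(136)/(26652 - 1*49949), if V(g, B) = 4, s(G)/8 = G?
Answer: -4162396/23297 ≈ -178.67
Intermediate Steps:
s(G) = 8*G
C(D) = -4 + (4 + 153*D)*(64 + D) (C(D) = -4 + (D + 8*8)*(D + (4 - (-76)*(D + D))) = -4 + (D + 64)*(D + (4 - (-76)*2*D)) = -4 + (64 + D)*(D + (4 - (-152)*D)) = -4 + (64 + D)*(D + (4 + 152*D)) = -4 + (64 + D)*(4 + 153*D) = -4 + (4 + 153*D)*(64 + D))
C(136)/(26652 - 1*49949) = (252 + 153*136² + 9796*136)/(26652 - 1*49949) = (252 + 153*18496 + 1332256)/(26652 - 49949) = (252 + 2829888 + 1332256)/(-23297) = 4162396*(-1/23297) = -4162396/23297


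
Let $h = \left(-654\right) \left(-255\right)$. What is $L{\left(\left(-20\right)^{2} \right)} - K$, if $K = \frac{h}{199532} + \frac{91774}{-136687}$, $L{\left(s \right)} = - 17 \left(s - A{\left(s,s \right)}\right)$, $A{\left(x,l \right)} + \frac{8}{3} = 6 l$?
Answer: $\frac{1389083636249255}{40910145726} \approx 33955.0$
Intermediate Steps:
$h = 166770$
$A{\left(x,l \right)} = - \frac{8}{3} + 6 l$
$L{\left(s \right)} = - \frac{136}{3} + 85 s$ ($L{\left(s \right)} = - 17 \left(s - \left(- \frac{8}{3} + 6 s\right)\right) = - 17 \left(\frac{8}{3} - 5 s\right) = - \frac{136}{3} + 85 s$)
$K = \frac{2241720611}{13636715242}$ ($K = \frac{166770}{199532} + \frac{91774}{-136687} = 166770 \cdot \frac{1}{199532} + 91774 \left(- \frac{1}{136687}\right) = \frac{83385}{99766} - \frac{91774}{136687} = \frac{2241720611}{13636715242} \approx 0.16439$)
$L{\left(\left(-20\right)^{2} \right)} - K = \left(- \frac{136}{3} + 85 \left(-20\right)^{2}\right) - \frac{2241720611}{13636715242} = \left(- \frac{136}{3} + 85 \cdot 400\right) - \frac{2241720611}{13636715242} = \left(- \frac{136}{3} + 34000\right) - \frac{2241720611}{13636715242} = \frac{101864}{3} - \frac{2241720611}{13636715242} = \frac{1389083636249255}{40910145726}$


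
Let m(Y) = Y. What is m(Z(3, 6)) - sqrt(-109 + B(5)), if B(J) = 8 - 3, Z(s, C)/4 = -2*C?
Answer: -48 - 2*I*sqrt(26) ≈ -48.0 - 10.198*I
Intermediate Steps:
Z(s, C) = -8*C (Z(s, C) = 4*(-2*C) = -8*C)
B(J) = 5
m(Z(3, 6)) - sqrt(-109 + B(5)) = -8*6 - sqrt(-109 + 5) = -48 - sqrt(-104) = -48 - 2*I*sqrt(26)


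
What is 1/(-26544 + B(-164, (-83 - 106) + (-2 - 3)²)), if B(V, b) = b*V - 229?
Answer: 1/123 ≈ 0.0081301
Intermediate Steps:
B(V, b) = -229 + V*b (B(V, b) = V*b - 229 = -229 + V*b)
1/(-26544 + B(-164, (-83 - 106) + (-2 - 3)²)) = 1/(-26544 + (-229 - 164*((-83 - 106) + (-2 - 3)²))) = 1/(-26544 + (-229 - 164*(-189 + (-5)²))) = 1/(-26544 + (-229 - 164*(-189 + 25))) = 1/(-26544 + (-229 - 164*(-164))) = 1/(-26544 + (-229 + 26896)) = 1/(-26544 + 26667) = 1/123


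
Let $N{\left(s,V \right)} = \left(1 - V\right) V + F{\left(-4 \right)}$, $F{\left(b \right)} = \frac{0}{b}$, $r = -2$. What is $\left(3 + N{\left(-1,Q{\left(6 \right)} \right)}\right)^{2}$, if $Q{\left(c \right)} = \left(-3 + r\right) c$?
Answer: $859329$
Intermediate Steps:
$Q{\left(c \right)} = - 5 c$ ($Q{\left(c \right)} = \left(-3 - 2\right) c = - 5 c$)
$F{\left(b \right)} = 0$
$N{\left(s,V \right)} = V \left(1 - V\right)$ ($N{\left(s,V \right)} = \left(1 - V\right) V + 0 = V \left(1 - V\right) + 0 = V \left(1 - V\right)$)
$\left(3 + N{\left(-1,Q{\left(6 \right)} \right)}\right)^{2} = \left(3 + \left(-5\right) 6 \left(1 - \left(-5\right) 6\right)\right)^{2} = \left(3 - 30 \left(1 - -30\right)\right)^{2} = \left(3 - 30 \left(1 + 30\right)\right)^{2} = \left(3 - 930\right)^{2} = \left(-927\right)^{2} = 859329$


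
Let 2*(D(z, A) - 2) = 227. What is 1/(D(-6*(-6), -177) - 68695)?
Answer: -2/137159 ≈ -1.4582e-5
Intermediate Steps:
D(z, A) = 231/2 (D(z, A) = 2 + (1/2)*227 = 2 + 227/2 = 231/2)
1/(D(-6*(-6), -177) - 68695) = 1/(231/2 - 68695) = 1/(-137159/2) = -2/137159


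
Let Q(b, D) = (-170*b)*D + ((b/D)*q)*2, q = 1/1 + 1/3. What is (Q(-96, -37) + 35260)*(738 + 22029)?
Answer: -478954023468/37 ≈ -1.2945e+10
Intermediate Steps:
q = 4/3 (q = 1*1 + 1*(⅓) = 1 + ⅓ = 4/3 ≈ 1.3333)
Q(b, D) = -170*D*b + 8*b/(3*D) (Q(b, D) = (-170*b)*D + ((b/D)*(4/3))*2 = -170*D*b + (4*b/(3*D))*2 = -170*D*b + 8*b/(3*D))
(Q(-96, -37) + 35260)*(738 + 22029) = ((-170*(-37)*(-96) + (8/3)*(-96)/(-37)) + 35260)*(738 + 22029) = ((-603840 + (8/3)*(-96)*(-1/37)) + 35260)*22767 = ((-603840 + 256/37) + 35260)*22767 = (-22341824/37 + 35260)*22767 = -21037204/37*22767 = -478954023468/37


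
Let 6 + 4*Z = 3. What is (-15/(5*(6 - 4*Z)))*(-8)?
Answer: 8/3 ≈ 2.6667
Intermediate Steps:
Z = -¾ (Z = -3/2 + (¼)*3 = -3/2 + ¾ = -¾ ≈ -0.75000)
(-15/(5*(6 - 4*Z)))*(-8) = (-15/(5*(6 - 4*(-¾))))*(-8) = (-15/(5*(6 + 3)))*(-8) = (-15/(5*9))*(-8) = (-15/45)*(-8) = ((1/45)*(-15))*(-8) = -⅓*(-8) = 8/3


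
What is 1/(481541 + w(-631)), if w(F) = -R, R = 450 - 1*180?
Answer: 1/481271 ≈ 2.0778e-6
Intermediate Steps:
R = 270 (R = 450 - 180 = 270)
w(F) = -270 (w(F) = -1*270 = -270)
1/(481541 + w(-631)) = 1/(481541 - 270) = 1/481271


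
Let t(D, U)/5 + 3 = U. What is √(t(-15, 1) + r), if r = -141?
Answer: I*√151 ≈ 12.288*I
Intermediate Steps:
t(D, U) = -15 + 5*U
√(t(-15, 1) + r) = √((-15 + 5*1) - 141) = √((-15 + 5) - 141) = √(-10 - 141) = √(-151) = I*√151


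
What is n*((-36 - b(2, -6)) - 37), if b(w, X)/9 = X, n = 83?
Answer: -1577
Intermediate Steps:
b(w, X) = 9*X
n*((-36 - b(2, -6)) - 37) = 83*((-36 - 9*(-6)) - 37) = 83*((-36 - 1*(-54)) - 37) = 83*((-36 + 54) - 37) = 83*(18 - 37) = 83*(-19) = -1577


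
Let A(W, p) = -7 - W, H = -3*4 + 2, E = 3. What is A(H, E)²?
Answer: 9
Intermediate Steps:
H = -10 (H = -12 + 2 = -10)
A(H, E)² = (-7 - 1*(-10))² = (-7 + 10)² = 3² = 9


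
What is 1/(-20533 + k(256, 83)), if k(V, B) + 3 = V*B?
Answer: 1/712 ≈ 0.0014045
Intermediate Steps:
k(V, B) = -3 + B*V (k(V, B) = -3 + V*B = -3 + B*V)
1/(-20533 + k(256, 83)) = 1/(-20533 + (-3 + 83*256)) = 1/(-20533 + (-3 + 21248)) = 1/(-20533 + 21245) = 1/712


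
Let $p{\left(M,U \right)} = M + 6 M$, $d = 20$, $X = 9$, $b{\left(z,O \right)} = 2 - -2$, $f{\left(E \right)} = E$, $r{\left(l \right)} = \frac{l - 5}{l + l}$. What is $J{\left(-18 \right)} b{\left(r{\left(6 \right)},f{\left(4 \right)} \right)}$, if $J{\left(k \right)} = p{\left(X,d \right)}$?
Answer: $252$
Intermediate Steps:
$r{\left(l \right)} = \frac{-5 + l}{2 l}$
$b{\left(z,O \right)} = 4$ ($b{\left(z,O \right)} = 2 + 2 = 4$)
$p{\left(M,U \right)} = 7 M$
$J{\left(k \right)} = 63$ ($J{\left(k \right)} = 7 \cdot 9 = 63$)
$J{\left(-18 \right)} b{\left(r{\left(6 \right)},f{\left(4 \right)} \right)} = 63 \cdot 4 = 252$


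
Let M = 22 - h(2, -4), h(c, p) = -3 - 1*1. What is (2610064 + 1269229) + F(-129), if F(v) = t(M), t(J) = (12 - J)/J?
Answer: 50430802/13 ≈ 3.8793e+6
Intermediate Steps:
h(c, p) = -4 (h(c, p) = -3 - 1 = -4)
M = 26 (M = 22 - 1*(-4) = 22 + 4 = 26)
t(J) = (12 - J)/J
F(v) = -7/13 (F(v) = (12 - 1*26)/26 = (12 - 26)/26 = (1/26)*(-14) = -7/13)
(2610064 + 1269229) + F(-129) = (2610064 + 1269229) - 7/13 = 3879293 - 7/13 = 50430802/13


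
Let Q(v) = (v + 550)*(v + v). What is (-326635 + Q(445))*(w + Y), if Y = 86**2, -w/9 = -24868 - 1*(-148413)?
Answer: -617326647735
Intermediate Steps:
Q(v) = 2*v*(550 + v) (Q(v) = (550 + v)*(2*v) = 2*v*(550 + v))
w = -1111905 (w = -9*(-24868 - 1*(-148413)) = -9*(-24868 + 148413) = -9*123545 = -1111905)
Y = 7396
(-326635 + Q(445))*(w + Y) = (-326635 + 2*445*(550 + 445))*(-1111905 + 7396) = (-326635 + 2*445*995)*(-1104509) = (-326635 + 885550)*(-1104509) = 558915*(-1104509) = -617326647735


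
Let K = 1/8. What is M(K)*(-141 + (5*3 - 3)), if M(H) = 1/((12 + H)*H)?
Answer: -8256/97 ≈ -85.113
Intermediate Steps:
K = 1/8 ≈ 0.12500
M(H) = 1/(H*(12 + H))
M(K)*(-141 + (5*3 - 3)) = (1/((1/8)*(12 + 1/8)))*(-141 + (5*3 - 3)) = (8/(97/8))*(-141 + (15 - 3)) = (8*(8/97))*(-141 + 12) = (64/97)*(-129) = -8256/97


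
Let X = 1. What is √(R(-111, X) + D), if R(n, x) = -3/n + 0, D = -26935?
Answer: I*√36873978/37 ≈ 164.12*I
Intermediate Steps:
R(n, x) = -3/n
√(R(-111, X) + D) = √(-3/(-111) - 26935) = √(-3*(-1/111) - 26935) = √(1/37 - 26935) = √(-996594/37) = I*√36873978/37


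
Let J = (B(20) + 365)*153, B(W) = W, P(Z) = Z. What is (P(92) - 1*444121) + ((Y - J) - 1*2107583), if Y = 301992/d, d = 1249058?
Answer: -1630343420497/624529 ≈ -2.6105e+6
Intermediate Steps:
Y = 150996/624529 (Y = 301992/1249058 = 301992*(1/1249058) = 150996/624529 ≈ 0.24178)
J = 58905 (J = (20 + 365)*153 = 385*153 = 58905)
(P(92) - 1*444121) + ((Y - J) - 1*2107583) = (92 - 1*444121) + ((150996/624529 - 1*58905) - 1*2107583) = (92 - 444121) + ((150996/624529 - 58905) - 2107583) = -444029 + (-36787729749/624529 - 2107583) = -444029 - 1353034433156/624529 = -1630343420497/624529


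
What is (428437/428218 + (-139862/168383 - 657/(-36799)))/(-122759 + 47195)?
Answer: -324959876291/130789224042172248 ≈ -2.4846e-6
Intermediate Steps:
(428437/428218 + (-139862/168383 - 657/(-36799)))/(-122759 + 47195) = (428437*(1/428218) + (-139862*1/168383 - 657*(-1/36799)))/(-75564) = (5869/5866 + (-139862/168383 + 657/36799))*(-1/75564) = (5869/5866 - 5036154107/6196326017)*(-1/75564) = (974879628873/5192521202246)*(-1/75564) = -324959876291/130789224042172248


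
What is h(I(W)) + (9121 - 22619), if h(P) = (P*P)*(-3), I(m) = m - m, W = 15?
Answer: -13498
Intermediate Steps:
I(m) = 0
h(P) = -3*P**2 (h(P) = P**2*(-3) = -3*P**2)
h(I(W)) + (9121 - 22619) = -3*0**2 + (9121 - 22619) = -3*0 - 13498 = 0 - 13498 = -13498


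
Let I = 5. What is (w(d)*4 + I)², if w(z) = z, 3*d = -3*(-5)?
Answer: 625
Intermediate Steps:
d = 5 (d = (-3*(-5))/3 = (⅓)*15 = 5)
(w(d)*4 + I)² = (5*4 + 5)² = (20 + 5)² = 25² = 625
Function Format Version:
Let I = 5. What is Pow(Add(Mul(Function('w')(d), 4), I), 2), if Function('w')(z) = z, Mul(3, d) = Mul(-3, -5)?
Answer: 625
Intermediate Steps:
d = 5 (d = Mul(Rational(1, 3), Mul(-3, -5)) = Mul(Rational(1, 3), 15) = 5)
Pow(Add(Mul(Function('w')(d), 4), I), 2) = Pow(Add(Mul(5, 4), 5), 2) = Pow(Add(20, 5), 2) = Pow(25, 2) = 625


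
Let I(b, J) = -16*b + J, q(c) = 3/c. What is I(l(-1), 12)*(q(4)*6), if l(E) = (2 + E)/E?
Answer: 126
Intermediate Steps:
l(E) = (2 + E)/E
I(b, J) = J - 16*b
I(l(-1), 12)*(q(4)*6) = (12 - 16*(2 - 1)/(-1))*((3/4)*6) = (12 - (-16))*((3*(¼))*6) = (12 - 16*(-1))*((¾)*6) = (12 + 16)*(9/2) = 28*(9/2) = 126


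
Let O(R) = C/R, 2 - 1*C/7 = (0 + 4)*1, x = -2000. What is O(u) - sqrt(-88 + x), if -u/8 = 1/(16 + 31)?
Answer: 329/4 - 6*I*sqrt(58) ≈ 82.25 - 45.695*I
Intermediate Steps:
C = -14 (C = 14 - 7*(0 + 4) = 14 - 28 = -14)
u = -8/47 (u = -8/(16 + 31) = -8/47 ≈ -0.17021)
O(R) = -14/R
O(u) - sqrt(-88 + x) = -14/(-8/47) - sqrt(-88 - 2000) = -14*(-47/8) - sqrt(-2088) = 329/4 - 6*I*sqrt(58)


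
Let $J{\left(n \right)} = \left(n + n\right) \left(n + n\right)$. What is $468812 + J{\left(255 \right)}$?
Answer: $728912$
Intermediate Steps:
$J{\left(n \right)} = 4 n^{2}$ ($J{\left(n \right)} = 2 n 2 n = 4 n^{2}$)
$468812 + J{\left(255 \right)} = 468812 + 4 \cdot 255^{2} = 468812 + 4 \cdot 65025 = 468812 + 260100 = 728912$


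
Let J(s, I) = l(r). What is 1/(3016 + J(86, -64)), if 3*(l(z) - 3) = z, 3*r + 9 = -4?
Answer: 9/27158 ≈ 0.00033139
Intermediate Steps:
r = -13/3 (r = -3 + (1/3)*(-4) = -3 - 4/3 = -13/3 ≈ -4.3333)
l(z) = 3 + z/3
J(s, I) = 14/9 (J(s, I) = 3 + (1/3)*(-13/3) = 3 - 13/9 = 14/9)
1/(3016 + J(86, -64)) = 1/(3016 + 14/9) = 1/(27158/9) = 9/27158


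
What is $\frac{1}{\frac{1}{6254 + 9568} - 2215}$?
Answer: $- \frac{15822}{35045729} \approx -0.00045147$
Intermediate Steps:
$\frac{1}{\frac{1}{6254 + 9568} - 2215} = \frac{1}{\frac{1}{15822} - 2215} = \frac{1}{- \frac{35045729}{15822}} = - \frac{15822}{35045729}$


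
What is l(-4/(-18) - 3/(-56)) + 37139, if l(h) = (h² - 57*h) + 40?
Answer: 9440086993/254016 ≈ 37163.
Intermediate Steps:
l(h) = 40 + h² - 57*h
l(-4/(-18) - 3/(-56)) + 37139 = (40 + (-4/(-18) - 3/(-56))² - 57*(-4/(-18) - 3/(-56))) + 37139 = (40 + (-4*(-1/18) - 3*(-1/56))² - 57*(-4*(-1/18) - 3*(-1/56))) + 37139 = (40 + (2/9 + 3/56)² - 57*(2/9 + 3/56)) + 37139 = (40 + (139/504)² - 57*139/504) + 37139 = (40 + 19321/254016 - 2641/168) + 37139 = 6186769/254016 + 37139 = 9440086993/254016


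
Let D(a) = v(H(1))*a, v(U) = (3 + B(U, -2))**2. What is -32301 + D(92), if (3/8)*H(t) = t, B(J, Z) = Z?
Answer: -32209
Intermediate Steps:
H(t) = 8*t/3
v(U) = 1 (v(U) = (3 - 2)**2 = 1**2 = 1)
D(a) = a (D(a) = 1*a = a)
-32301 + D(92) = -32301 + 92 = -32209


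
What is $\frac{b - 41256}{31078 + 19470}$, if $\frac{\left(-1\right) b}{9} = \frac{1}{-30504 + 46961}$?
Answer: $- \frac{678950001}{831868436} \approx -0.81617$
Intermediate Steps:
$b = - \frac{9}{16457}$ ($b = - \frac{9}{-30504 + 46961} = - \frac{9}{16457} \approx -0.00054688$)
$\frac{b - 41256}{31078 + 19470} = \frac{- \frac{9}{16457} - 41256}{31078 + 19470} = - \frac{678950001}{16457 \cdot 50548} = \left(- \frac{678950001}{16457}\right) \frac{1}{50548} = - \frac{678950001}{831868436}$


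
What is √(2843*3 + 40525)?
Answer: √49054 ≈ 221.48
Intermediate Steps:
√(2843*3 + 40525) = √(8529 + 40525) = √49054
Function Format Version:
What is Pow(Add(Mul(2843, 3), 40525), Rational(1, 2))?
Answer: Pow(49054, Rational(1, 2)) ≈ 221.48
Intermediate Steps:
Pow(Add(Mul(2843, 3), 40525), Rational(1, 2)) = Pow(Add(8529, 40525), Rational(1, 2)) = Pow(49054, Rational(1, 2))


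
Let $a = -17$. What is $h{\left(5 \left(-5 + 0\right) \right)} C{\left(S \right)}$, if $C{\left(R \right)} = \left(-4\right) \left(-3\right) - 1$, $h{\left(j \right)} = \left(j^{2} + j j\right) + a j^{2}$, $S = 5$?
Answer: $-103125$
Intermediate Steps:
$h{\left(j \right)} = - 15 j^{2}$ ($h{\left(j \right)} = \left(j^{2} + j j\right) - 17 j^{2} = \left(j^{2} + j^{2}\right) - 17 j^{2} = 2 j^{2} - 17 j^{2} = - 15 j^{2}$)
$C{\left(R \right)} = 11$ ($C{\left(R \right)} = 12 - 1 = 11$)
$h{\left(5 \left(-5 + 0\right) \right)} C{\left(S \right)} = - 15 \left(5 \left(-5 + 0\right)\right)^{2} \cdot 11 = - 15 \left(5 \left(-5\right)\right)^{2} \cdot 11 = - 15 \left(-25\right)^{2} \cdot 11 = \left(-15\right) 625 \cdot 11 = \left(-9375\right) 11 = -103125$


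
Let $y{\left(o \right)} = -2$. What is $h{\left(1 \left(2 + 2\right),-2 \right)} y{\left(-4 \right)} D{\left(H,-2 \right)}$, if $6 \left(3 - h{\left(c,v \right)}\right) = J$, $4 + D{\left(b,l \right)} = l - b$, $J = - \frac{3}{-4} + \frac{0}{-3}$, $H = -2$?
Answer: $23$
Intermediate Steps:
$J = \frac{3}{4}$ ($J = \left(-3\right) \left(- \frac{1}{4}\right) + 0 \left(- \frac{1}{3}\right) = \frac{3}{4} + 0 = \frac{3}{4} \approx 0.75$)
$D{\left(b,l \right)} = -4 + l - b$ ($D{\left(b,l \right)} = -4 - \left(b - l\right) = -4 + l - b$)
$h{\left(c,v \right)} = \frac{23}{8}$ ($h{\left(c,v \right)} = 3 - \frac{1}{8} = \frac{23}{8}$)
$h{\left(1 \left(2 + 2\right),-2 \right)} y{\left(-4 \right)} D{\left(H,-2 \right)} = \frac{23}{8} \left(-2\right) \left(-4 - 2 - -2\right) = - \frac{23 \left(-4 - 2 + 2\right)}{4} = \left(- \frac{23}{4}\right) \left(-4\right) = 23$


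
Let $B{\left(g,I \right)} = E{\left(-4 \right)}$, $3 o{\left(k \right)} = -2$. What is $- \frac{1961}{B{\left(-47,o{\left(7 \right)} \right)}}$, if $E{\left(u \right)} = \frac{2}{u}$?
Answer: $3922$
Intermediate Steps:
$o{\left(k \right)} = - \frac{2}{3}$ ($o{\left(k \right)} = \frac{1}{3} \left(-2\right) = - \frac{2}{3}$)
$B{\left(g,I \right)} = - \frac{1}{2}$ ($B{\left(g,I \right)} = \frac{2}{-4} = 2 \left(- \frac{1}{4}\right) = - \frac{1}{2}$)
$- \frac{1961}{B{\left(-47,o{\left(7 \right)} \right)}} = - \frac{1961}{- \frac{1}{2}} = \left(-1961\right) \left(-2\right) = 3922$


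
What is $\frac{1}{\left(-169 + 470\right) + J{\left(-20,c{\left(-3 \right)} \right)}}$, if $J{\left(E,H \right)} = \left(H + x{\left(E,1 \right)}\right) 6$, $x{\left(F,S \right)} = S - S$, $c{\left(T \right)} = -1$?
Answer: $\frac{1}{295} \approx 0.0033898$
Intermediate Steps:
$x{\left(F,S \right)} = 0$
$J{\left(E,H \right)} = 6 H$ ($J{\left(E,H \right)} = \left(H + 0\right) 6 = H 6 = 6 H$)
$\frac{1}{\left(-169 + 470\right) + J{\left(-20,c{\left(-3 \right)} \right)}} = \frac{1}{\left(-169 + 470\right) + 6 \left(-1\right)} = \frac{1}{301 - 6} = \frac{1}{295}$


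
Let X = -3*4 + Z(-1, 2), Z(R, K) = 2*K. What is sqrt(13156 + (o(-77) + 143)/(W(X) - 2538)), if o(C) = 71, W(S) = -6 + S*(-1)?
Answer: sqrt(5288099217)/634 ≈ 114.70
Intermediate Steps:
X = -8 (X = -3*4 + 2*2 = -12 + 4 = -8)
W(S) = -6 - S
sqrt(13156 + (o(-77) + 143)/(W(X) - 2538)) = sqrt(13156 + (71 + 143)/((-6 - 1*(-8)) - 2538)) = sqrt(13156 + 214/((-6 + 8) - 2538)) = sqrt(13156 + 214/(2 - 2538)) = sqrt(13156 + 214/(-2536)) = sqrt(13156 + 214*(-1/2536)) = sqrt(13156 - 107/1268) = sqrt(16681701/1268) = sqrt(5288099217)/634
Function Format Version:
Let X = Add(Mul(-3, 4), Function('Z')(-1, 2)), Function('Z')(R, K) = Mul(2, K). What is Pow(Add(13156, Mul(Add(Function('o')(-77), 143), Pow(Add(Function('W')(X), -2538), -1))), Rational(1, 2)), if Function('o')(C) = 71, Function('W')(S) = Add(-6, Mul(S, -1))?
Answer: Mul(Rational(1, 634), Pow(5288099217, Rational(1, 2))) ≈ 114.70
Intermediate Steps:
X = -8 (X = Add(Mul(-3, 4), Mul(2, 2)) = Add(-12, 4) = -8)
Function('W')(S) = Add(-6, Mul(-1, S))
Pow(Add(13156, Mul(Add(Function('o')(-77), 143), Pow(Add(Function('W')(X), -2538), -1))), Rational(1, 2)) = Pow(Add(13156, Mul(Add(71, 143), Pow(Add(Add(-6, Mul(-1, -8)), -2538), -1))), Rational(1, 2)) = Pow(Add(13156, Mul(214, Pow(Add(Add(-6, 8), -2538), -1))), Rational(1, 2)) = Pow(Add(13156, Mul(214, Pow(Add(2, -2538), -1))), Rational(1, 2)) = Pow(Add(13156, Mul(214, Pow(-2536, -1))), Rational(1, 2)) = Pow(Add(13156, Mul(214, Rational(-1, 2536))), Rational(1, 2)) = Pow(Add(13156, Rational(-107, 1268)), Rational(1, 2)) = Pow(Rational(16681701, 1268), Rational(1, 2)) = Mul(Rational(1, 634), Pow(5288099217, Rational(1, 2)))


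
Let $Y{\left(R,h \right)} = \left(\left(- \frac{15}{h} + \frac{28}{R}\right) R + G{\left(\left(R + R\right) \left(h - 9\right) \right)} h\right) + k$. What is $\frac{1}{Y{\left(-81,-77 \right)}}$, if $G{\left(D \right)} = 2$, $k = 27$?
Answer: $- \frac{77}{8838} \approx -0.0087124$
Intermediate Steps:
$Y{\left(R,h \right)} = 27 + 2 h + R \left(- \frac{15}{h} + \frac{28}{R}\right)$ ($Y{\left(R,h \right)} = \left(\left(- \frac{15}{h} + \frac{28}{R}\right) R + 2 h\right) + 27 = \left(R \left(- \frac{15}{h} + \frac{28}{R}\right) + 2 h\right) + 27 = \left(2 h + R \left(- \frac{15}{h} + \frac{28}{R}\right)\right) + 27 = 27 + 2 h + R \left(- \frac{15}{h} + \frac{28}{R}\right)$)
$\frac{1}{Y{\left(-81,-77 \right)}} = \frac{1}{55 + 2 \left(-77\right) - - \frac{1215}{-77}} = \frac{1}{55 - 154 - \left(-1215\right) \left(- \frac{1}{77}\right)} = \frac{1}{55 - 154 - \frac{1215}{77}} = \frac{1}{- \frac{8838}{77}} = - \frac{77}{8838}$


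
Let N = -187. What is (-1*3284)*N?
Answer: 614108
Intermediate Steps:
(-1*3284)*N = -1*3284*(-187) = -3284*(-187) = 614108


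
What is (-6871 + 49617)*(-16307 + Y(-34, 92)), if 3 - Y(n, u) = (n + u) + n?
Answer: -697956688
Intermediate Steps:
Y(n, u) = 3 - u - 2*n (Y(n, u) = 3 - ((n + u) + n) = 3 - (u + 2*n) = 3 + (-u - 2*n) = 3 - u - 2*n)
(-6871 + 49617)*(-16307 + Y(-34, 92)) = (-6871 + 49617)*(-16307 + (3 - 1*92 - 2*(-34))) = 42746*(-16307 + (3 - 92 + 68)) = 42746*(-16307 - 21) = 42746*(-16328) = -697956688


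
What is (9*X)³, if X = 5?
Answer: 91125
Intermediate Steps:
(9*X)³ = (9*5)³ = 45³ = 91125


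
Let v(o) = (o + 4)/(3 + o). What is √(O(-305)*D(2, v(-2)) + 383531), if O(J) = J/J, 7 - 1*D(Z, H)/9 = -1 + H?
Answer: √383585 ≈ 619.34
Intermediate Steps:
v(o) = (4 + o)/(3 + o)
D(Z, H) = 72 - 9*H (D(Z, H) = 63 - 9*(-1 + H) = 63 + (9 - 9*H) = 72 - 9*H)
O(J) = 1
√(O(-305)*D(2, v(-2)) + 383531) = √(1*(72 - 9*(4 - 2)/(3 - 2)) + 383531) = √(1*(72 - 9*2/1) + 383531) = √(1*(72 - 9*2) + 383531) = √(1*(72 - 18) + 383531) = √(1*54 + 383531) = √(54 + 383531) = √383585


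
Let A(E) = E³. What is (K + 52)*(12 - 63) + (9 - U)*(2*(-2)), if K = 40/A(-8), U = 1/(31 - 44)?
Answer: -2233357/832 ≈ -2684.3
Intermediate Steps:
U = -1/13 (U = 1/(-13) = -1/13 ≈ -0.076923)
K = -5/64 (K = 40/((-8)³) = 40/(-512) = 40*(-1/512) = -5/64 ≈ -0.078125)
(K + 52)*(12 - 63) + (9 - U)*(2*(-2)) = (-5/64 + 52)*(12 - 63) + (9 - 1*(-1/13))*(2*(-2)) = (3323/64)*(-51) + (9 + 1/13)*(-4) = -169473/64 + (118/13)*(-4) = -169473/64 - 472/13 = -2233357/832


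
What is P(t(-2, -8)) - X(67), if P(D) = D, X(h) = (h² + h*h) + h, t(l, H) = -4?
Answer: -9049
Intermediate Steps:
X(h) = h + 2*h² (X(h) = (h² + h²) + h = 2*h² + h = h + 2*h²)
P(t(-2, -8)) - X(67) = -4 - 67*(1 + 2*67) = -4 - 67*(1 + 134) = -4 - 67*135 = -4 - 1*9045 = -4 - 9045 = -9049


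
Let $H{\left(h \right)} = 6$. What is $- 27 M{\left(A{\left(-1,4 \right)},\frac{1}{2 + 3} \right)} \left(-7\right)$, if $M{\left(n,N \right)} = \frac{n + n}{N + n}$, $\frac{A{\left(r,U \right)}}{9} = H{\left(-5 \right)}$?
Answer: $\frac{102060}{271} \approx 376.6$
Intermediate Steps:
$A{\left(r,U \right)} = 54$ ($A{\left(r,U \right)} = 9 \cdot 6 = 54$)
$M{\left(n,N \right)} = \frac{2 n}{N + n}$
$- 27 M{\left(A{\left(-1,4 \right)},\frac{1}{2 + 3} \right)} \left(-7\right) = - 27 \cdot 2 \cdot 54 \frac{1}{\frac{1}{2 + 3} + 54} \left(-7\right) = - 27 \cdot 2 \cdot 54 \frac{1}{\frac{1}{5} + 54} \left(-7\right) = - 27 \cdot 2 \cdot 54 \frac{1}{\frac{271}{5}} \left(-7\right) = - 27 \cdot 2 \cdot 54 \cdot \frac{5}{271} \left(-7\right) = \left(-27\right) \frac{540}{271} \left(-7\right) = \left(- \frac{14580}{271}\right) \left(-7\right) = \frac{102060}{271}$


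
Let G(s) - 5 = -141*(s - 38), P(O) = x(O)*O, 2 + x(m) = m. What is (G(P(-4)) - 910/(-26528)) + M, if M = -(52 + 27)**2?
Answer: -56530713/13264 ≈ -4262.0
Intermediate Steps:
x(m) = -2 + m
M = -6241 (M = -1*79**2 = -1*6241 = -6241)
P(O) = O*(-2 + O) (P(O) = (-2 + O)*O = O*(-2 + O))
G(s) = 5363 - 141*s (G(s) = 5 - 141*(s - 38) = 5 - 141*(-38 + s) = 5 + (5358 - 141*s) = 5363 - 141*s)
(G(P(-4)) - 910/(-26528)) + M = ((5363 - (-564)*(-2 - 4)) - 910/(-26528)) - 6241 = ((5363 - (-564)*(-6)) - 910*(-1/26528)) - 6241 = ((5363 - 141*24) + 455/13264) - 6241 = ((5363 - 3384) + 455/13264) - 6241 = (1979 + 455/13264) - 6241 = 26249911/13264 - 6241 = -56530713/13264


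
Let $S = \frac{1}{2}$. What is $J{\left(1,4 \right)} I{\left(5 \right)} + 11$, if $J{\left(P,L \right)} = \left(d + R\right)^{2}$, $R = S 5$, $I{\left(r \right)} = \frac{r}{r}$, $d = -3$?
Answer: $\frac{45}{4} \approx 11.25$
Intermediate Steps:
$S = \frac{1}{2} \approx 0.5$
$I{\left(r \right)} = 1$
$R = \frac{5}{2}$ ($R = \frac{1}{2} \cdot 5 = \frac{5}{2} \approx 2.5$)
$J{\left(P,L \right)} = \frac{1}{4}$ ($J{\left(P,L \right)} = \left(-3 + \frac{5}{2}\right)^{2} = \left(- \frac{1}{2}\right)^{2} = \frac{1}{4}$)
$J{\left(1,4 \right)} I{\left(5 \right)} + 11 = \frac{1}{4} \cdot 1 + 11 = \frac{1}{4} + 11 = \frac{45}{4}$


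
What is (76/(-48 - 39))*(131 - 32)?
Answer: -2508/29 ≈ -86.483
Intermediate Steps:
(76/(-48 - 39))*(131 - 32) = (76/(-87))*99 = (76*(-1/87))*99 = -76/87*99 = -2508/29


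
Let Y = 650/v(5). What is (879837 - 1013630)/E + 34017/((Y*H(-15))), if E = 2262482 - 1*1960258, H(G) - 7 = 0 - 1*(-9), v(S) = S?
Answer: 48088771/3022240 ≈ 15.912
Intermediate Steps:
Y = 130 (Y = 650/5 = 650*(⅕) = 130)
H(G) = 16 (H(G) = 7 + (0 - 1*(-9)) = 7 + (0 + 9) = 7 + 9 = 16)
E = 302224 (E = 2262482 - 1960258 = 302224)
(879837 - 1013630)/E + 34017/((Y*H(-15))) = (879837 - 1013630)/302224 + 34017/((130*16)) = -133793*1/302224 + 34017/2080 = -133793/302224 + 34017*(1/2080) = -133793/302224 + 34017/2080 = 48088771/3022240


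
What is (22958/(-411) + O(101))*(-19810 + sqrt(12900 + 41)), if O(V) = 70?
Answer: -115135720/411 + 5812*sqrt(12941)/411 ≈ -2.7853e+5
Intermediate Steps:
(22958/(-411) + O(101))*(-19810 + sqrt(12900 + 41)) = (22958/(-411) + 70)*(-19810 + sqrt(12900 + 41)) = (22958*(-1/411) + 70)*(-19810 + sqrt(12941)) = (-22958/411 + 70)*(-19810 + sqrt(12941)) = 5812*(-19810 + sqrt(12941))/411 = -115135720/411 + 5812*sqrt(12941)/411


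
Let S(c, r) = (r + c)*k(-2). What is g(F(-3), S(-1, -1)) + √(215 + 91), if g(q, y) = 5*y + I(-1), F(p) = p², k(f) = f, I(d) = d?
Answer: 19 + 3*√34 ≈ 36.493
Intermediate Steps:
S(c, r) = -2*c - 2*r (S(c, r) = (r + c)*(-2) = (c + r)*(-2) = -2*c - 2*r)
g(q, y) = -1 + 5*y (g(q, y) = 5*y - 1 = -1 + 5*y)
g(F(-3), S(-1, -1)) + √(215 + 91) = (-1 + 5*(-2*(-1) - 2*(-1))) + √(215 + 91) = (-1 + 5*(2 + 2)) + √306 = (-1 + 5*4) + 3*√34 = (-1 + 20) + 3*√34 = 19 + 3*√34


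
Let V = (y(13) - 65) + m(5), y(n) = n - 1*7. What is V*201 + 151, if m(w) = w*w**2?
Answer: 13417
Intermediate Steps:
y(n) = -7 + n (y(n) = n - 7 = -7 + n)
m(w) = w**3
V = 66 (V = ((-7 + 13) - 65) + 5**3 = (6 - 65) + 125 = -59 + 125 = 66)
V*201 + 151 = 66*201 + 151 = 13266 + 151 = 13417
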